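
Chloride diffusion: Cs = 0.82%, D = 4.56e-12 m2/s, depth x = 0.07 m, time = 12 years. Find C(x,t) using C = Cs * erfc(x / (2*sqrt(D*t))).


t_seconds = 12 * 365.25 * 24 * 3600 = 378691200.0 s
arg = 0.07 / (2 * sqrt(4.56e-12 * 378691200.0))
= 0.8423
erfc(0.8423) = 0.2336
C = 0.82 * 0.2336 = 0.1916%

0.1916


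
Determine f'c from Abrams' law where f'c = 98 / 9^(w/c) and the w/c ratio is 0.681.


f'c = 98 / 9^0.681
= 98 / 4.465
= 21.95 MPa

21.95


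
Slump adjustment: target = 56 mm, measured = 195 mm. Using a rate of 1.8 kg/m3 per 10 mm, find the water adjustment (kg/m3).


Difference = 56 - 195 = -139 mm
Water adjustment = -139 * 1.8 / 10 = -25.0 kg/m3

-25.0


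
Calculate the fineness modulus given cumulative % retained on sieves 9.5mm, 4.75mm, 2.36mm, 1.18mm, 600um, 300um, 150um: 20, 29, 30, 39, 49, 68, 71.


FM = sum(cumulative % retained) / 100
= 306 / 100
= 3.06

3.06


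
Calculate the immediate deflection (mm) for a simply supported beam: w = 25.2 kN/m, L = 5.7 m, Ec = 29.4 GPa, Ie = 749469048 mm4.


Convert: L = 5.7 m = 5700 mm, Ec = 29.4 GPa = 29400 MPa
delta = 5 * 25.2 * 5700^4 / (384 * 29400 * 749469048)
= 15.72 mm

15.72


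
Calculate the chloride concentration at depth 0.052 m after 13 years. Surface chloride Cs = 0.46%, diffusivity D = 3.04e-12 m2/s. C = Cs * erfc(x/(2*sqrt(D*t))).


t_seconds = 13 * 365.25 * 24 * 3600 = 410248800.0 s
arg = 0.052 / (2 * sqrt(3.04e-12 * 410248800.0))
= 0.7362
erfc(0.7362) = 0.2978
C = 0.46 * 0.2978 = 0.137%

0.137


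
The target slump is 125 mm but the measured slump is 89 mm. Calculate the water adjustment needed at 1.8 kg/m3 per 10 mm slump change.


Difference = 125 - 89 = 36 mm
Water adjustment = 36 * 1.8 / 10 = 6.5 kg/m3

6.5


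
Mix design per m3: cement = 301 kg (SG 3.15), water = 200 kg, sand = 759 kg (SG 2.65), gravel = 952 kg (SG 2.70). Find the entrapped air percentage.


Vol cement = 301 / (3.15 * 1000) = 0.095556 m3
Vol water = 200 / 1000 = 0.2 m3
Vol sand = 759 / (2.65 * 1000) = 0.286415 m3
Vol gravel = 952 / (2.70 * 1000) = 0.352593 m3
Total solid + water volume = 0.934563 m3
Air = (1 - 0.934563) * 100 = 6.54%

6.54


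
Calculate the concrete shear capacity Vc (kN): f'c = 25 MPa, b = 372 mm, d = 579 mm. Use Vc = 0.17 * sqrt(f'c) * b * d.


Vc = 0.17 * sqrt(25) * 372 * 579 / 1000
= 183.08 kN

183.08


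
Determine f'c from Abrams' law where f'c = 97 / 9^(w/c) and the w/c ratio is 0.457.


f'c = 97 / 9^0.457
= 97 / 2.73
= 35.54 MPa

35.54


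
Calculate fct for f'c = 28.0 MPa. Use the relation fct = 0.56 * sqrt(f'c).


fct = 0.56 * sqrt(28.0)
= 0.56 * 5.292
= 2.963 MPa

2.963


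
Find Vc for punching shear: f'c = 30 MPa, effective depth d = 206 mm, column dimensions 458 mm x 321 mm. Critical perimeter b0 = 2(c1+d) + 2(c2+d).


b0 = 2*(458 + 206) + 2*(321 + 206) = 2382 mm
Vc = 0.33 * sqrt(30) * 2382 * 206 / 1000
= 886.92 kN

886.92


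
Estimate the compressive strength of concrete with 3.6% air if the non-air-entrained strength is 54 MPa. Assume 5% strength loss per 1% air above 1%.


Strength loss = (3.6 - 1) * 5 = 13.0%
f'c = 54 * (1 - 13.0/100)
= 46.98 MPa

46.98


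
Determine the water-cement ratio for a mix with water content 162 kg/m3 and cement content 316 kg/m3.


w/c = water / cement
w/c = 162 / 316 = 0.513

0.513


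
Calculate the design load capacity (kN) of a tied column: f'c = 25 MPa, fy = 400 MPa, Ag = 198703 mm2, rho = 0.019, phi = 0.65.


Ast = rho * Ag = 0.019 * 198703 = 3775.357 mm2
phi*Pn = 0.65 * 0.80 * (0.85 * 25 * (198703 - 3775.357) + 400 * 3775.357) / 1000
= 2939.22 kN

2939.22


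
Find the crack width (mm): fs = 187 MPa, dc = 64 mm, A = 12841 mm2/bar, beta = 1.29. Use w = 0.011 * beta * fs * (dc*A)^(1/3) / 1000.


w = 0.011 * beta * fs * (dc * A)^(1/3) / 1000
= 0.011 * 1.29 * 187 * (64 * 12841)^(1/3) / 1000
= 0.249 mm

0.249


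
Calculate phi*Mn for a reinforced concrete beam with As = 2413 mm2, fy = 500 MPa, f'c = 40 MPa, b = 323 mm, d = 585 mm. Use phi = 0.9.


a = As * fy / (0.85 * f'c * b)
= 2413 * 500 / (0.85 * 40 * 323)
= 109.8616 mm
Mn = As * fy * (d - a/2) / 10^6
= 639.5285 kN-m
phi*Mn = 0.9 * 639.5285 = 575.58 kN-m

575.58


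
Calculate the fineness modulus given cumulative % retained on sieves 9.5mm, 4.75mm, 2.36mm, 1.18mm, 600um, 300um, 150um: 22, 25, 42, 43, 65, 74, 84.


FM = sum(cumulative % retained) / 100
= 355 / 100
= 3.55

3.55


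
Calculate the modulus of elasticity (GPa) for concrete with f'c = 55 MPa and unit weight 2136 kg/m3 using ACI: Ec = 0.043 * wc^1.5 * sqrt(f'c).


Ec = 0.043 * 2136^1.5 * sqrt(55) / 1000
= 31.48 GPa

31.48


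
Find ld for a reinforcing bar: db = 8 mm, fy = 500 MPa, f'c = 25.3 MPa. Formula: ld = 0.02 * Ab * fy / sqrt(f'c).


Ab = pi * 8^2 / 4 = 50.265 mm2
ld = 0.02 * 50.265 * 500 / sqrt(25.3)
= 99.9 mm

99.9


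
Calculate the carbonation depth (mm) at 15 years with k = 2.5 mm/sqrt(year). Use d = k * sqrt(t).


depth = k * sqrt(t)
= 2.5 * sqrt(15)
= 9.68 mm

9.68


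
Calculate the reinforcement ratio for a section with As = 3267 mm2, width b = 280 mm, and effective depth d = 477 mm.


rho = As / (b * d)
= 3267 / (280 * 477)
= 0.0245

0.0245


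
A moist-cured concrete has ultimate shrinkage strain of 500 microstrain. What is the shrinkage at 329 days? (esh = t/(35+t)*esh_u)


esh(329) = 329 / (35 + 329) * 500
= 329 / 364 * 500
= 451.9 microstrain

451.9


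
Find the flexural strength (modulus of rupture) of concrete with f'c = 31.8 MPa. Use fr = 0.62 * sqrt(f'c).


fr = 0.62 * sqrt(31.8)
= 3.496 MPa

3.496


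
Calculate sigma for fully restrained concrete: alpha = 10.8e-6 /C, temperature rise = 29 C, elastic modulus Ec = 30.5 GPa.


sigma = alpha * dT * Ec
= 10.8e-6 * 29 * 30.5 * 1000
= 9.553 MPa

9.553


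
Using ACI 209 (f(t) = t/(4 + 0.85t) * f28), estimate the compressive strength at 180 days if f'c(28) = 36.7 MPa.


f(180) = 180 / (4 + 0.85 * 180) * 36.7
= 180 / 157.0 * 36.7
= 42.08 MPa

42.08


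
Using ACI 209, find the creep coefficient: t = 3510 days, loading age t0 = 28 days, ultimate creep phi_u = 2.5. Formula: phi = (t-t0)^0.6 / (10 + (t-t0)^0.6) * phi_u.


dt = 3510 - 28 = 3482
phi = 3482^0.6 / (10 + 3482^0.6) * 2.5
= 2.326

2.326


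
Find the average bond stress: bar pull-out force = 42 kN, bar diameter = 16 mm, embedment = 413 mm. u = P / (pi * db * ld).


u = P / (pi * db * ld)
= 42 * 1000 / (pi * 16 * 413)
= 2.023 MPa

2.023


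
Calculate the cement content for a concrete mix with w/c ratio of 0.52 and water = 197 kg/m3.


Cement = water / (w/c)
= 197 / 0.52
= 378.8 kg/m3

378.8


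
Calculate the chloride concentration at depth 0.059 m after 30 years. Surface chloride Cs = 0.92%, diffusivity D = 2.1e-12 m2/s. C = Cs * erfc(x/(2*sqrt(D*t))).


t_seconds = 30 * 365.25 * 24 * 3600 = 946728000.0 s
arg = 0.059 / (2 * sqrt(2.1e-12 * 946728000.0))
= 0.6616
erfc(0.6616) = 0.3495
C = 0.92 * 0.3495 = 0.3215%

0.3215


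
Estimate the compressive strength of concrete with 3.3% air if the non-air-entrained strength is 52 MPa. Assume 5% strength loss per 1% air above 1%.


Strength loss = (3.3 - 1) * 5 = 11.5%
f'c = 52 * (1 - 11.5/100)
= 46.02 MPa

46.02


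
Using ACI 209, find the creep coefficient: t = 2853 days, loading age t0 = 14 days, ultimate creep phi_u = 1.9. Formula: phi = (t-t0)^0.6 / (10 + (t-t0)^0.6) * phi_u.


dt = 2853 - 14 = 2839
phi = 2839^0.6 / (10 + 2839^0.6) * 1.9
= 1.752

1.752


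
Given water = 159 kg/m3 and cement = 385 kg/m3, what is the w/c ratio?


w/c = water / cement
w/c = 159 / 385 = 0.413

0.413


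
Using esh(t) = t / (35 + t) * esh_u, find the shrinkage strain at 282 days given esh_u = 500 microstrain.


esh(282) = 282 / (35 + 282) * 500
= 282 / 317 * 500
= 444.8 microstrain

444.8


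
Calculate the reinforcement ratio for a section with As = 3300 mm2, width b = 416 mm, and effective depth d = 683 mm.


rho = As / (b * d)
= 3300 / (416 * 683)
= 0.0116

0.0116


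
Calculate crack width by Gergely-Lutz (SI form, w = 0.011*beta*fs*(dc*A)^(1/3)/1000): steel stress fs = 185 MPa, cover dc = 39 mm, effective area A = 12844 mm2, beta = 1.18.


w = 0.011 * beta * fs * (dc * A)^(1/3) / 1000
= 0.011 * 1.18 * 185 * (39 * 12844)^(1/3) / 1000
= 0.191 mm

0.191


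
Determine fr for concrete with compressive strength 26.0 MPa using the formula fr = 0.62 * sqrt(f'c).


fr = 0.62 * sqrt(26.0)
= 3.161 MPa

3.161


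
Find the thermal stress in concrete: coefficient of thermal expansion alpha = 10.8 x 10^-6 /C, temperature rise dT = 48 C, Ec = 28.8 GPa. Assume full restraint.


sigma = alpha * dT * Ec
= 10.8e-6 * 48 * 28.8 * 1000
= 14.93 MPa

14.93


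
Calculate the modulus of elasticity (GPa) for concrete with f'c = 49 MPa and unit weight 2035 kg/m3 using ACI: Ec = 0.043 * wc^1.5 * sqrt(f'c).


Ec = 0.043 * 2035^1.5 * sqrt(49) / 1000
= 27.63 GPa

27.63


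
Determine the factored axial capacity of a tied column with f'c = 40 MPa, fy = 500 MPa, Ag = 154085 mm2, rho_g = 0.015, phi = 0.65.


Ast = rho * Ag = 0.015 * 154085 = 2311.275 mm2
phi*Pn = 0.65 * 0.80 * (0.85 * 40 * (154085 - 2311.275) + 500 * 2311.275) / 1000
= 3284.29 kN

3284.29


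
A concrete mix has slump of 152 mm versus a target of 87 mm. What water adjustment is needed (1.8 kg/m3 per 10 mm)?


Difference = 87 - 152 = -65 mm
Water adjustment = -65 * 1.8 / 10 = -11.7 kg/m3

-11.7


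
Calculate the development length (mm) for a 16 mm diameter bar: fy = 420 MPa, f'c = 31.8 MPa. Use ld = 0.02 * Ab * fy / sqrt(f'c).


Ab = pi * 16^2 / 4 = 201.062 mm2
ld = 0.02 * 201.062 * 420 / sqrt(31.8)
= 299.5 mm

299.5


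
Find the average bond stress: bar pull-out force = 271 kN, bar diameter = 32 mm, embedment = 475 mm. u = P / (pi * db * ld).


u = P / (pi * db * ld)
= 271 * 1000 / (pi * 32 * 475)
= 5.675 MPa

5.675


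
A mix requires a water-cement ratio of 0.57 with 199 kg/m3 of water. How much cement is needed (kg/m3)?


Cement = water / (w/c)
= 199 / 0.57
= 349.1 kg/m3

349.1


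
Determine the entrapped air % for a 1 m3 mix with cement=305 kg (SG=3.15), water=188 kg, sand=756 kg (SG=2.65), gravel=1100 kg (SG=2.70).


Vol cement = 305 / (3.15 * 1000) = 0.096825 m3
Vol water = 188 / 1000 = 0.188 m3
Vol sand = 756 / (2.65 * 1000) = 0.285283 m3
Vol gravel = 1100 / (2.70 * 1000) = 0.407407 m3
Total solid + water volume = 0.977516 m3
Air = (1 - 0.977516) * 100 = 2.25%

2.25


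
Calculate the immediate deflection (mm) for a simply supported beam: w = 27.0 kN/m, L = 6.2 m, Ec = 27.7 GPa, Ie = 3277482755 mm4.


Convert: L = 6.2 m = 6200 mm, Ec = 27.7 GPa = 27700 MPa
delta = 5 * 27.0 * 6200^4 / (384 * 27700 * 3277482755)
= 5.72 mm

5.72


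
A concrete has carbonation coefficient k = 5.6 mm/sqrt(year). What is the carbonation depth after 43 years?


depth = k * sqrt(t)
= 5.6 * sqrt(43)
= 36.72 mm

36.72


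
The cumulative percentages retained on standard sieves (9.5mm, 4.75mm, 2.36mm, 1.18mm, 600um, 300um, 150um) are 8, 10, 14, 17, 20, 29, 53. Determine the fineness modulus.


FM = sum(cumulative % retained) / 100
= 151 / 100
= 1.51

1.51


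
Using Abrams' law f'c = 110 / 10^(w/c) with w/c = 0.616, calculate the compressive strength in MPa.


f'c = 110 / 10^0.616
= 110 / 4.13
= 26.63 MPa

26.63


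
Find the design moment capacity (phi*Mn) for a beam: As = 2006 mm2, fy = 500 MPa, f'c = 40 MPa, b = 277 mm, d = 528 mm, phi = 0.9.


a = As * fy / (0.85 * f'c * b)
= 2006 * 500 / (0.85 * 40 * 277)
= 106.4982 mm
Mn = As * fy * (d - a/2) / 10^6
= 476.1752 kN-m
phi*Mn = 0.9 * 476.1752 = 428.56 kN-m

428.56


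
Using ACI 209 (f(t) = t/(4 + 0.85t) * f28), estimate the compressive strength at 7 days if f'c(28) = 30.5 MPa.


f(7) = 7 / (4 + 0.85 * 7) * 30.5
= 7 / 9.95 * 30.5
= 21.46 MPa

21.46


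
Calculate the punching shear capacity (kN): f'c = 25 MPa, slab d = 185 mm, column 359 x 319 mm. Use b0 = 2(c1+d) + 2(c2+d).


b0 = 2*(359 + 185) + 2*(319 + 185) = 2096 mm
Vc = 0.33 * sqrt(25) * 2096 * 185 / 1000
= 639.8 kN

639.8


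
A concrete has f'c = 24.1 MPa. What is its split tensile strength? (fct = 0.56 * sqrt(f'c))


fct = 0.56 * sqrt(24.1)
= 0.56 * 4.909
= 2.749 MPa

2.749


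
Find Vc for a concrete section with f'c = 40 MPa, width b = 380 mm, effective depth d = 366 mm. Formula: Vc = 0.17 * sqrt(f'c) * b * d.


Vc = 0.17 * sqrt(40) * 380 * 366 / 1000
= 149.54 kN

149.54


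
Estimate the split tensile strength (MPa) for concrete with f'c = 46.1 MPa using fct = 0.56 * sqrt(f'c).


fct = 0.56 * sqrt(46.1)
= 0.56 * 6.79
= 3.802 MPa

3.802


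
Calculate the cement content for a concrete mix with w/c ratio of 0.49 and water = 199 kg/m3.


Cement = water / (w/c)
= 199 / 0.49
= 406.1 kg/m3

406.1


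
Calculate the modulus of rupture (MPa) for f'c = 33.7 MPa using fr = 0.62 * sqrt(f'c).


fr = 0.62 * sqrt(33.7)
= 3.599 MPa

3.599


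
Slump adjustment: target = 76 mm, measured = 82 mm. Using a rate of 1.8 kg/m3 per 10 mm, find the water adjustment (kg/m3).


Difference = 76 - 82 = -6 mm
Water adjustment = -6 * 1.8 / 10 = -1.1 kg/m3

-1.1


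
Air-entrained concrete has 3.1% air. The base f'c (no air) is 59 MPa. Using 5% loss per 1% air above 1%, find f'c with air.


Strength loss = (3.1 - 1) * 5 = 10.5%
f'c = 59 * (1 - 10.5/100)
= 52.8 MPa

52.8


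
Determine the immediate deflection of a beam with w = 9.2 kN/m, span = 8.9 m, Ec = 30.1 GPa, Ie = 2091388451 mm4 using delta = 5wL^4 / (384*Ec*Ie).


Convert: L = 8.9 m = 8900 mm, Ec = 30.1 GPa = 30100 MPa
delta = 5 * 9.2 * 8900^4 / (384 * 30100 * 2091388451)
= 11.94 mm

11.94


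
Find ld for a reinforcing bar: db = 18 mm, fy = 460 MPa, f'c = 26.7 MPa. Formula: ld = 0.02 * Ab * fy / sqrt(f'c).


Ab = pi * 18^2 / 4 = 254.469 mm2
ld = 0.02 * 254.469 * 460 / sqrt(26.7)
= 453.1 mm

453.1


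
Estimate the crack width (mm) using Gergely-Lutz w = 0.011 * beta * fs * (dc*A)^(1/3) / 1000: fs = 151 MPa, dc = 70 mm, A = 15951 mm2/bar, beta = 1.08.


w = 0.011 * beta * fs * (dc * A)^(1/3) / 1000
= 0.011 * 1.08 * 151 * (70 * 15951)^(1/3) / 1000
= 0.186 mm

0.186


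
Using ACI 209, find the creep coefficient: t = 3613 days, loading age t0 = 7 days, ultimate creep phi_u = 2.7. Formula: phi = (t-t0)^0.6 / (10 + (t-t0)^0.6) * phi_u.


dt = 3613 - 7 = 3606
phi = 3606^0.6 / (10 + 3606^0.6) * 2.7
= 2.515

2.515


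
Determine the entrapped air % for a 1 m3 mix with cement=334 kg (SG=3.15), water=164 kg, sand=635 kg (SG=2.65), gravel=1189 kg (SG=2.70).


Vol cement = 334 / (3.15 * 1000) = 0.106032 m3
Vol water = 164 / 1000 = 0.164 m3
Vol sand = 635 / (2.65 * 1000) = 0.239623 m3
Vol gravel = 1189 / (2.70 * 1000) = 0.44037 m3
Total solid + water volume = 0.950025 m3
Air = (1 - 0.950025) * 100 = 5.0%

5.0


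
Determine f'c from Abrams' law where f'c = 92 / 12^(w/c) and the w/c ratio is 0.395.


f'c = 92 / 12^0.395
= 92 / 2.669
= 34.48 MPa

34.48


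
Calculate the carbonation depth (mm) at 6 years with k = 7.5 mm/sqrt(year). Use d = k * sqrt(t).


depth = k * sqrt(t)
= 7.5 * sqrt(6)
= 18.37 mm

18.37


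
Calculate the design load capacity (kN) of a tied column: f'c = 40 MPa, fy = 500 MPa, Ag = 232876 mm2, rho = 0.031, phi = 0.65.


Ast = rho * Ag = 0.031 * 232876 = 7219.156 mm2
phi*Pn = 0.65 * 0.80 * (0.85 * 40 * (232876 - 7219.156) + 500 * 7219.156) / 1000
= 5866.59 kN

5866.59


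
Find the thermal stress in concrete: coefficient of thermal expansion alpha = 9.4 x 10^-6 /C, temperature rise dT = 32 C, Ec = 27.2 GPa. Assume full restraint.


sigma = alpha * dT * Ec
= 9.4e-6 * 32 * 27.2 * 1000
= 8.182 MPa

8.182


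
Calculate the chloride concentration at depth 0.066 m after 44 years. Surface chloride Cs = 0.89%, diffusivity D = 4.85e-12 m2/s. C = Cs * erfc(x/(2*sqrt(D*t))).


t_seconds = 44 * 365.25 * 24 * 3600 = 1388534400.0 s
arg = 0.066 / (2 * sqrt(4.85e-12 * 1388534400.0))
= 0.4021
erfc(0.4021) = 0.5696
C = 0.89 * 0.5696 = 0.5069%

0.5069


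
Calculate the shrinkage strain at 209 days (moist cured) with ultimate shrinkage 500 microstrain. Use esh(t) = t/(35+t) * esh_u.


esh(209) = 209 / (35 + 209) * 500
= 209 / 244 * 500
= 428.3 microstrain

428.3


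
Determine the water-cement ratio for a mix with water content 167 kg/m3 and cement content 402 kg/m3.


w/c = water / cement
w/c = 167 / 402 = 0.415

0.415


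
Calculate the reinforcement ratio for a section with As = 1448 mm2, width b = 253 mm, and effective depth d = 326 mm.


rho = As / (b * d)
= 1448 / (253 * 326)
= 0.0176

0.0176


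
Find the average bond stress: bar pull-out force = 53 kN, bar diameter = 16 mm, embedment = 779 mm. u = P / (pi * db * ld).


u = P / (pi * db * ld)
= 53 * 1000 / (pi * 16 * 779)
= 1.354 MPa

1.354


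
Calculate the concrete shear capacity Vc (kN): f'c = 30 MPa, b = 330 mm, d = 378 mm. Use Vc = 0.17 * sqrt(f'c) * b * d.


Vc = 0.17 * sqrt(30) * 330 * 378 / 1000
= 116.15 kN

116.15


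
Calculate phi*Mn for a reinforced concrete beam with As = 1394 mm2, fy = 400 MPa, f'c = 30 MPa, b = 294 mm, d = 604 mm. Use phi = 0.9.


a = As * fy / (0.85 * f'c * b)
= 1394 * 400 / (0.85 * 30 * 294)
= 74.3764 mm
Mn = As * fy * (d - a/2) / 10^6
= 316.0543 kN-m
phi*Mn = 0.9 * 316.0543 = 284.45 kN-m

284.45


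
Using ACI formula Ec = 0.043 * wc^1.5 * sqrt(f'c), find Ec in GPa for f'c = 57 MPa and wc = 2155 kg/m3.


Ec = 0.043 * 2155^1.5 * sqrt(57) / 1000
= 32.48 GPa

32.48


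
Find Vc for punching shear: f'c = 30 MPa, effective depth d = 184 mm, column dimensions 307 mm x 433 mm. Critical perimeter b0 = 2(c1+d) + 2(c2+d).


b0 = 2*(307 + 184) + 2*(433 + 184) = 2216 mm
Vc = 0.33 * sqrt(30) * 2216 * 184 / 1000
= 736.99 kN

736.99


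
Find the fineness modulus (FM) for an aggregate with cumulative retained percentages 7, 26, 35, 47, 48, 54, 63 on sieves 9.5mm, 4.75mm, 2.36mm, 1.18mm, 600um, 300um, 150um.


FM = sum(cumulative % retained) / 100
= 280 / 100
= 2.8

2.8


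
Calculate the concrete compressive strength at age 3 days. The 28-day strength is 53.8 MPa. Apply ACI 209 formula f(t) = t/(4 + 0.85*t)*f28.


f(3) = 3 / (4 + 0.85 * 3) * 53.8
= 3 / 6.55 * 53.8
= 24.64 MPa

24.64


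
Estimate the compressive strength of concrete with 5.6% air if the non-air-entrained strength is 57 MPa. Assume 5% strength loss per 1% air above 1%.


Strength loss = (5.6 - 1) * 5 = 23.0%
f'c = 57 * (1 - 23.0/100)
= 43.89 MPa

43.89


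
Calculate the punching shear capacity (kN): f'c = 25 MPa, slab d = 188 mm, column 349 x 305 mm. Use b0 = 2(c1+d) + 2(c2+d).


b0 = 2*(349 + 188) + 2*(305 + 188) = 2060 mm
Vc = 0.33 * sqrt(25) * 2060 * 188 / 1000
= 639.01 kN

639.01


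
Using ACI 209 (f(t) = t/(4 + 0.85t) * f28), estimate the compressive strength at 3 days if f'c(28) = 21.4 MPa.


f(3) = 3 / (4 + 0.85 * 3) * 21.4
= 3 / 6.55 * 21.4
= 9.8 MPa

9.8


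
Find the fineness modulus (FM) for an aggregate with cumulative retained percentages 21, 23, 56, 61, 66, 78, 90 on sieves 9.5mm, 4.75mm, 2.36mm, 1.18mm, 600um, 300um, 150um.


FM = sum(cumulative % retained) / 100
= 395 / 100
= 3.95

3.95


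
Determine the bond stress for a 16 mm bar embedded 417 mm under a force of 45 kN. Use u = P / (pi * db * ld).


u = P / (pi * db * ld)
= 45 * 1000 / (pi * 16 * 417)
= 2.147 MPa

2.147


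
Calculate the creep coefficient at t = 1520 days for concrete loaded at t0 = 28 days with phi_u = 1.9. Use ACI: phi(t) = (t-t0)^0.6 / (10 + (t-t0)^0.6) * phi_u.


dt = 1520 - 28 = 1492
phi = 1492^0.6 / (10 + 1492^0.6) * 1.9
= 1.689

1.689


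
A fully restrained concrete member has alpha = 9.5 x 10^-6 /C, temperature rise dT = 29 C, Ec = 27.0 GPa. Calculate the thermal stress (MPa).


sigma = alpha * dT * Ec
= 9.5e-6 * 29 * 27.0 * 1000
= 7.438 MPa

7.438


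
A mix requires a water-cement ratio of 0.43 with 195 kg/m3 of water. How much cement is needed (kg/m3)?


Cement = water / (w/c)
= 195 / 0.43
= 453.5 kg/m3

453.5


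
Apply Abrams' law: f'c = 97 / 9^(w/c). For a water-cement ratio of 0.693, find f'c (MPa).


f'c = 97 / 9^0.693
= 97 / 4.584
= 21.16 MPa

21.16


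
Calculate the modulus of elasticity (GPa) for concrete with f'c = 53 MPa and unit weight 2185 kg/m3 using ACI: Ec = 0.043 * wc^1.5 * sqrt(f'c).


Ec = 0.043 * 2185^1.5 * sqrt(53) / 1000
= 31.97 GPa

31.97


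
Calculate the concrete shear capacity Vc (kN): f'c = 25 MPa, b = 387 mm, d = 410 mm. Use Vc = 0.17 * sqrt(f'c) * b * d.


Vc = 0.17 * sqrt(25) * 387 * 410 / 1000
= 134.87 kN

134.87


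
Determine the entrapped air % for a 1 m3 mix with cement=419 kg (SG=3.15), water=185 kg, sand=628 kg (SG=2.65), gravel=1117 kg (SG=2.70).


Vol cement = 419 / (3.15 * 1000) = 0.133016 m3
Vol water = 185 / 1000 = 0.185 m3
Vol sand = 628 / (2.65 * 1000) = 0.236981 m3
Vol gravel = 1117 / (2.70 * 1000) = 0.413704 m3
Total solid + water volume = 0.968701 m3
Air = (1 - 0.968701) * 100 = 3.13%

3.13


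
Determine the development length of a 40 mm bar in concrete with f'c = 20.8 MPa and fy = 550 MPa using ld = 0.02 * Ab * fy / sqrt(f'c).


Ab = pi * 40^2 / 4 = 1256.637 mm2
ld = 0.02 * 1256.637 * 550 / sqrt(20.8)
= 3030.9 mm

3030.9


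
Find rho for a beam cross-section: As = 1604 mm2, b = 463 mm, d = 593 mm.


rho = As / (b * d)
= 1604 / (463 * 593)
= 0.0058

0.0058


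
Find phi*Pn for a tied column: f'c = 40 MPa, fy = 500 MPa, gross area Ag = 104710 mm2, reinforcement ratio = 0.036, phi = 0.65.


Ast = rho * Ag = 0.036 * 104710 = 3769.56 mm2
phi*Pn = 0.65 * 0.80 * (0.85 * 40 * (104710 - 3769.56) + 500 * 3769.56) / 1000
= 2764.71 kN

2764.71


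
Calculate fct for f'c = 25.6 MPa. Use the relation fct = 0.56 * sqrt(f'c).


fct = 0.56 * sqrt(25.6)
= 0.56 * 5.06
= 2.833 MPa

2.833


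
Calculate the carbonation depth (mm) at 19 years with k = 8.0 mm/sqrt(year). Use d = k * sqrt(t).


depth = k * sqrt(t)
= 8.0 * sqrt(19)
= 34.87 mm

34.87


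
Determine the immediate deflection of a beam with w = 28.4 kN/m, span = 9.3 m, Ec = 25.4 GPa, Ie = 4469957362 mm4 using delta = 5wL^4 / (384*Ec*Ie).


Convert: L = 9.3 m = 9300 mm, Ec = 25.4 GPa = 25400 MPa
delta = 5 * 28.4 * 9300^4 / (384 * 25400 * 4469957362)
= 24.36 mm

24.36


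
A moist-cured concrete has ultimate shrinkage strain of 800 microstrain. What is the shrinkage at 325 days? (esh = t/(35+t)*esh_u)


esh(325) = 325 / (35 + 325) * 800
= 325 / 360 * 800
= 722.2 microstrain

722.2


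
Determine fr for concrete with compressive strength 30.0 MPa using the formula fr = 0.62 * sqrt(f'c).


fr = 0.62 * sqrt(30.0)
= 3.396 MPa

3.396


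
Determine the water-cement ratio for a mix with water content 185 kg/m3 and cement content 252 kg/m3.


w/c = water / cement
w/c = 185 / 252 = 0.734

0.734


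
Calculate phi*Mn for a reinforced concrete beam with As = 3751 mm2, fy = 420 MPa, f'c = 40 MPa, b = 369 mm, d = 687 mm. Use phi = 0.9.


a = As * fy / (0.85 * f'c * b)
= 3751 * 420 / (0.85 * 40 * 369)
= 125.5715 mm
Mn = As * fy * (d - a/2) / 10^6
= 983.3996 kN-m
phi*Mn = 0.9 * 983.3996 = 885.06 kN-m

885.06


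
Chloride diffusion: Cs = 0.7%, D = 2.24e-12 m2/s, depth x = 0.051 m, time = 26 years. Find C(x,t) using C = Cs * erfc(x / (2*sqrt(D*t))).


t_seconds = 26 * 365.25 * 24 * 3600 = 820497600.0 s
arg = 0.051 / (2 * sqrt(2.24e-12 * 820497600.0))
= 0.5948
erfc(0.5948) = 0.4002
C = 0.7 * 0.4002 = 0.2802%

0.2802


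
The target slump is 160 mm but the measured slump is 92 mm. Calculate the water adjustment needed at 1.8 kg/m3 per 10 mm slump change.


Difference = 160 - 92 = 68 mm
Water adjustment = 68 * 1.8 / 10 = 12.2 kg/m3

12.2


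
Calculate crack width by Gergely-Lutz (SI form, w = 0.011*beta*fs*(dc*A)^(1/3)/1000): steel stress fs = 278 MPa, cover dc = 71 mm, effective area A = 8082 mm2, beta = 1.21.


w = 0.011 * beta * fs * (dc * A)^(1/3) / 1000
= 0.011 * 1.21 * 278 * (71 * 8082)^(1/3) / 1000
= 0.307 mm

0.307


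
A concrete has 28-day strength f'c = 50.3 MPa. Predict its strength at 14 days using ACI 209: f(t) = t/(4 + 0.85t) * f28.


f(14) = 14 / (4 + 0.85 * 14) * 50.3
= 14 / 15.9 * 50.3
= 44.29 MPa

44.29


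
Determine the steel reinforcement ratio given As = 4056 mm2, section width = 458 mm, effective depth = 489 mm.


rho = As / (b * d)
= 4056 / (458 * 489)
= 0.0181

0.0181


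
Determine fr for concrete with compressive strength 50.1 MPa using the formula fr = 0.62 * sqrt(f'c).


fr = 0.62 * sqrt(50.1)
= 4.388 MPa

4.388


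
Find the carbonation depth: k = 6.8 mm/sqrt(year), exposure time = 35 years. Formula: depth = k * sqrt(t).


depth = k * sqrt(t)
= 6.8 * sqrt(35)
= 40.23 mm

40.23


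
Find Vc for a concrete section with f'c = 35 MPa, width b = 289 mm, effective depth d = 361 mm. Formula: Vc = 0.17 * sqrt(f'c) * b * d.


Vc = 0.17 * sqrt(35) * 289 * 361 / 1000
= 104.93 kN

104.93


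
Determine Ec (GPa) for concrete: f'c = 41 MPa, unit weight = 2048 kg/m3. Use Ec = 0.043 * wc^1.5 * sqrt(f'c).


Ec = 0.043 * 2048^1.5 * sqrt(41) / 1000
= 25.52 GPa

25.52


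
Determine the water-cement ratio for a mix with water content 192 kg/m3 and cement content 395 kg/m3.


w/c = water / cement
w/c = 192 / 395 = 0.486

0.486


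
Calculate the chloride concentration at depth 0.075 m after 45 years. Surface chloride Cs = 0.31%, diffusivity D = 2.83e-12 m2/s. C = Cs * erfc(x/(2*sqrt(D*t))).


t_seconds = 45 * 365.25 * 24 * 3600 = 1420092000.0 s
arg = 0.075 / (2 * sqrt(2.83e-12 * 1420092000.0))
= 0.5915
erfc(0.5915) = 0.4028
C = 0.31 * 0.4028 = 0.1249%

0.1249


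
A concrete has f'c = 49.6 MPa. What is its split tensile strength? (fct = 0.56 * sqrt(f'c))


fct = 0.56 * sqrt(49.6)
= 0.56 * 7.043
= 3.944 MPa

3.944


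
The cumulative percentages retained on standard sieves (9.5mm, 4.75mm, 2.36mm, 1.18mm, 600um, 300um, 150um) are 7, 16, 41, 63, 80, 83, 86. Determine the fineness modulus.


FM = sum(cumulative % retained) / 100
= 376 / 100
= 3.76

3.76


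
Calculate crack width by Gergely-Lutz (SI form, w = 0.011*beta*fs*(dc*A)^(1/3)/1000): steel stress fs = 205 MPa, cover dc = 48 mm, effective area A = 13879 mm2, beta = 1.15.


w = 0.011 * beta * fs * (dc * A)^(1/3) / 1000
= 0.011 * 1.15 * 205 * (48 * 13879)^(1/3) / 1000
= 0.226 mm

0.226


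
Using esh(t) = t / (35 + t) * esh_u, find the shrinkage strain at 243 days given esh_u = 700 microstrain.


esh(243) = 243 / (35 + 243) * 700
= 243 / 278 * 700
= 611.9 microstrain

611.9


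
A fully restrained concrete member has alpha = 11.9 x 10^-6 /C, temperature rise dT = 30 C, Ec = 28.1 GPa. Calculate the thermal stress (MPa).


sigma = alpha * dT * Ec
= 11.9e-6 * 30 * 28.1 * 1000
= 10.032 MPa

10.032


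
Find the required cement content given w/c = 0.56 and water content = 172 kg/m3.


Cement = water / (w/c)
= 172 / 0.56
= 307.1 kg/m3

307.1


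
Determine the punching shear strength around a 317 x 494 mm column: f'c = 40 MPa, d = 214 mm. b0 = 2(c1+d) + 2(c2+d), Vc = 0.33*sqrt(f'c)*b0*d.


b0 = 2*(317 + 214) + 2*(494 + 214) = 2478 mm
Vc = 0.33 * sqrt(40) * 2478 * 214 / 1000
= 1106.77 kN

1106.77


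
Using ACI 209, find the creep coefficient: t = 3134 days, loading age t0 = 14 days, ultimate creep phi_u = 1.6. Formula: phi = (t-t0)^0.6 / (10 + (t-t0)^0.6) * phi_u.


dt = 3134 - 14 = 3120
phi = 3120^0.6 / (10 + 3120^0.6) * 1.6
= 1.481

1.481


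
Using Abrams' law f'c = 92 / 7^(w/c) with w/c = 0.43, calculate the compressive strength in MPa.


f'c = 92 / 7^0.43
= 92 / 2.309
= 39.85 MPa

39.85


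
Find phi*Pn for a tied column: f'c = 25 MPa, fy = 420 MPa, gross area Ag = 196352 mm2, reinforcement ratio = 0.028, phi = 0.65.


Ast = rho * Ag = 0.028 * 196352 = 5497.856 mm2
phi*Pn = 0.65 * 0.80 * (0.85 * 25 * (196352 - 5497.856) + 420 * 5497.856) / 1000
= 3309.67 kN

3309.67


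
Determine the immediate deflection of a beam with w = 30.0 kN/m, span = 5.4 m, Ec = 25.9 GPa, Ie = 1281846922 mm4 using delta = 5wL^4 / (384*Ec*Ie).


Convert: L = 5.4 m = 5400 mm, Ec = 25.9 GPa = 25900 MPa
delta = 5 * 30.0 * 5400^4 / (384 * 25900 * 1281846922)
= 10.0 mm

10.0


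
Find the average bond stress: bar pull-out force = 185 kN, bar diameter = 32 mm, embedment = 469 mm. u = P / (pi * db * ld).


u = P / (pi * db * ld)
= 185 * 1000 / (pi * 32 * 469)
= 3.924 MPa

3.924


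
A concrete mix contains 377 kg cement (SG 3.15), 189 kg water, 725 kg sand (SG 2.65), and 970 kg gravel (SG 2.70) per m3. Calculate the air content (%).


Vol cement = 377 / (3.15 * 1000) = 0.119683 m3
Vol water = 189 / 1000 = 0.189 m3
Vol sand = 725 / (2.65 * 1000) = 0.273585 m3
Vol gravel = 970 / (2.70 * 1000) = 0.359259 m3
Total solid + water volume = 0.941527 m3
Air = (1 - 0.941527) * 100 = 5.85%

5.85


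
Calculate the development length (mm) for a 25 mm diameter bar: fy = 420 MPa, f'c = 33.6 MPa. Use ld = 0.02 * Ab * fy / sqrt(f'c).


Ab = pi * 25^2 / 4 = 490.874 mm2
ld = 0.02 * 490.874 * 420 / sqrt(33.6)
= 711.3 mm

711.3


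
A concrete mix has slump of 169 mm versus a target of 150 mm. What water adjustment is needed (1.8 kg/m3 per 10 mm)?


Difference = 150 - 169 = -19 mm
Water adjustment = -19 * 1.8 / 10 = -3.4 kg/m3

-3.4


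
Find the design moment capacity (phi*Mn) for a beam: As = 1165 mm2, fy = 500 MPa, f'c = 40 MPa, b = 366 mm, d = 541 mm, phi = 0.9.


a = As * fy / (0.85 * f'c * b)
= 1165 * 500 / (0.85 * 40 * 366)
= 46.8097 mm
Mn = As * fy * (d - a/2) / 10^6
= 301.4992 kN-m
phi*Mn = 0.9 * 301.4992 = 271.35 kN-m

271.35


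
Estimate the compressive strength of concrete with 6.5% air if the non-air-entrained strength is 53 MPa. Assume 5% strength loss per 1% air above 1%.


Strength loss = (6.5 - 1) * 5 = 27.5%
f'c = 53 * (1 - 27.5/100)
= 38.42 MPa

38.42


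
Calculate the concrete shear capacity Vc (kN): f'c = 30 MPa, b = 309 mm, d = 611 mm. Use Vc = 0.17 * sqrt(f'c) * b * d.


Vc = 0.17 * sqrt(30) * 309 * 611 / 1000
= 175.8 kN

175.8


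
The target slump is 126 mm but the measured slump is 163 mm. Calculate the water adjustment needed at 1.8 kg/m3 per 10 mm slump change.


Difference = 126 - 163 = -37 mm
Water adjustment = -37 * 1.8 / 10 = -6.7 kg/m3

-6.7


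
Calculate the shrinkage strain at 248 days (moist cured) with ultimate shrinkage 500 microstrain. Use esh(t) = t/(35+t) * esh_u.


esh(248) = 248 / (35 + 248) * 500
= 248 / 283 * 500
= 438.2 microstrain

438.2


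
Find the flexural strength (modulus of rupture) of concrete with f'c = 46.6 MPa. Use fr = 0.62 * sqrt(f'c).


fr = 0.62 * sqrt(46.6)
= 4.232 MPa

4.232


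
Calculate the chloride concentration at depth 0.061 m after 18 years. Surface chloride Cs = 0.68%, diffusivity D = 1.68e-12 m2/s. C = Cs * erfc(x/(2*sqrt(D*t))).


t_seconds = 18 * 365.25 * 24 * 3600 = 568036800.0 s
arg = 0.061 / (2 * sqrt(1.68e-12 * 568036800.0))
= 0.9873
erfc(0.9873) = 0.1626
C = 0.68 * 0.1626 = 0.1106%

0.1106


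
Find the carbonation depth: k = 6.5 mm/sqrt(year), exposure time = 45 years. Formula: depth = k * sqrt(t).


depth = k * sqrt(t)
= 6.5 * sqrt(45)
= 43.6 mm

43.6


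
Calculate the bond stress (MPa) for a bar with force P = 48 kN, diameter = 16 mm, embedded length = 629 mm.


u = P / (pi * db * ld)
= 48 * 1000 / (pi * 16 * 629)
= 1.518 MPa

1.518


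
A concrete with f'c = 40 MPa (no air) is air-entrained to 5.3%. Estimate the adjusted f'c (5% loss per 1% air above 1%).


Strength loss = (5.3 - 1) * 5 = 21.5%
f'c = 40 * (1 - 21.5/100)
= 31.4 MPa

31.4


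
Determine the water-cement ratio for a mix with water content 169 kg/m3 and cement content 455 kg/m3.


w/c = water / cement
w/c = 169 / 455 = 0.371

0.371


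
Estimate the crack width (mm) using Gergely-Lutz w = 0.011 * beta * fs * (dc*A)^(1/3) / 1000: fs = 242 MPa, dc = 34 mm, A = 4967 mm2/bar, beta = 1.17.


w = 0.011 * beta * fs * (dc * A)^(1/3) / 1000
= 0.011 * 1.17 * 242 * (34 * 4967)^(1/3) / 1000
= 0.172 mm

0.172


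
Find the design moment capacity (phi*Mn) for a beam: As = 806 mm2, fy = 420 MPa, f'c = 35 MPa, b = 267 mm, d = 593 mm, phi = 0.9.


a = As * fy / (0.85 * f'c * b)
= 806 * 420 / (0.85 * 35 * 267)
= 42.6173 mm
Mn = As * fy * (d - a/2) / 10^6
= 193.529 kN-m
phi*Mn = 0.9 * 193.529 = 174.18 kN-m

174.18


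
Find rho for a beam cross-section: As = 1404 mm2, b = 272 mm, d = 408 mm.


rho = As / (b * d)
= 1404 / (272 * 408)
= 0.0127

0.0127


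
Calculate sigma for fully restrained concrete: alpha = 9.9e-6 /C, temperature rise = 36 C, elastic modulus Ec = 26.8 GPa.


sigma = alpha * dT * Ec
= 9.9e-6 * 36 * 26.8 * 1000
= 9.552 MPa

9.552


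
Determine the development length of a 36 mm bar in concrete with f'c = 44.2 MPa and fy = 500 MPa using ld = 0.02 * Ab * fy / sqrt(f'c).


Ab = pi * 36^2 / 4 = 1017.876 mm2
ld = 0.02 * 1017.876 * 500 / sqrt(44.2)
= 1531.0 mm

1531.0


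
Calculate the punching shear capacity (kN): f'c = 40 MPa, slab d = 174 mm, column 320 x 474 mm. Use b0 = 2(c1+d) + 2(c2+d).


b0 = 2*(320 + 174) + 2*(474 + 174) = 2284 mm
Vc = 0.33 * sqrt(40) * 2284 * 174 / 1000
= 829.45 kN

829.45


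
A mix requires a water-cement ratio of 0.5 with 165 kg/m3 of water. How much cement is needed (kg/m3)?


Cement = water / (w/c)
= 165 / 0.5
= 330.0 kg/m3

330.0


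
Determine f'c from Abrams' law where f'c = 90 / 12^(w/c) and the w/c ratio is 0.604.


f'c = 90 / 12^0.604
= 90 / 4.486
= 20.06 MPa

20.06


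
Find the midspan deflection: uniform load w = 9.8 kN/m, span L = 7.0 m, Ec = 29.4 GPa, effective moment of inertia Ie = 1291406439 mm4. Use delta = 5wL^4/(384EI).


Convert: L = 7.0 m = 7000 mm, Ec = 29.4 GPa = 29400 MPa
delta = 5 * 9.8 * 7000^4 / (384 * 29400 * 1291406439)
= 8.07 mm

8.07


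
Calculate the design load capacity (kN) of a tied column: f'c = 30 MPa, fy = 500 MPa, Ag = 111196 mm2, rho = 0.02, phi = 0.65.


Ast = rho * Ag = 0.02 * 111196 = 2223.92 mm2
phi*Pn = 0.65 * 0.80 * (0.85 * 30 * (111196 - 2223.92) + 500 * 2223.92) / 1000
= 2023.19 kN

2023.19


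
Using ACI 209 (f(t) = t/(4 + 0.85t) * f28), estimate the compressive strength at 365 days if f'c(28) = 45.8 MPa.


f(365) = 365 / (4 + 0.85 * 365) * 45.8
= 365 / 314.25 * 45.8
= 53.2 MPa

53.2


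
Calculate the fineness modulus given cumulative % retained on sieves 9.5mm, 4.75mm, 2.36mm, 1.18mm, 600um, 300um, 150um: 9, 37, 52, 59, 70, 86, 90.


FM = sum(cumulative % retained) / 100
= 403 / 100
= 4.03

4.03


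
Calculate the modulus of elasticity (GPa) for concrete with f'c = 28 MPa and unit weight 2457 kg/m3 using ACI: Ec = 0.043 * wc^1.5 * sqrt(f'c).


Ec = 0.043 * 2457^1.5 * sqrt(28) / 1000
= 27.71 GPa

27.71


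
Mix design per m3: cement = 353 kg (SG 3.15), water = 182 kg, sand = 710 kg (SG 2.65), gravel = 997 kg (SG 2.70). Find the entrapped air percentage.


Vol cement = 353 / (3.15 * 1000) = 0.112063 m3
Vol water = 182 / 1000 = 0.182 m3
Vol sand = 710 / (2.65 * 1000) = 0.267925 m3
Vol gravel = 997 / (2.70 * 1000) = 0.369259 m3
Total solid + water volume = 0.931247 m3
Air = (1 - 0.931247) * 100 = 6.88%

6.88


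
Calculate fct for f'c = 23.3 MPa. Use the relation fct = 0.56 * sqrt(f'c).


fct = 0.56 * sqrt(23.3)
= 0.56 * 4.827
= 2.703 MPa

2.703


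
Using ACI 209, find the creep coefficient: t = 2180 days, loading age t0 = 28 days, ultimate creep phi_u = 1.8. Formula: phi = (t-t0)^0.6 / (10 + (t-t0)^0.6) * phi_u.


dt = 2180 - 28 = 2152
phi = 2152^0.6 / (10 + 2152^0.6) * 1.8
= 1.636

1.636


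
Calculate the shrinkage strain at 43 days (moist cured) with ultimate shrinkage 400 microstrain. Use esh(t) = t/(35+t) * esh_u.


esh(43) = 43 / (35 + 43) * 400
= 43 / 78 * 400
= 220.5 microstrain

220.5


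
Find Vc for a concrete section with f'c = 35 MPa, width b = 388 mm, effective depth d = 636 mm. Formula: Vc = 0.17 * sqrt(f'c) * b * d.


Vc = 0.17 * sqrt(35) * 388 * 636 / 1000
= 248.18 kN

248.18


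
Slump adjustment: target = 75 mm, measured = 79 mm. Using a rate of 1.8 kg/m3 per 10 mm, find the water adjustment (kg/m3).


Difference = 75 - 79 = -4 mm
Water adjustment = -4 * 1.8 / 10 = -0.7 kg/m3

-0.7


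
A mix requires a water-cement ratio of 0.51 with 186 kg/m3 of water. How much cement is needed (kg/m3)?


Cement = water / (w/c)
= 186 / 0.51
= 364.7 kg/m3

364.7


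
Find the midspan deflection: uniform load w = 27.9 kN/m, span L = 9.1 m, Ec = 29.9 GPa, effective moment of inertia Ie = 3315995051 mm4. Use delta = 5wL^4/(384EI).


Convert: L = 9.1 m = 9100 mm, Ec = 29.9 GPa = 29900 MPa
delta = 5 * 27.9 * 9100^4 / (384 * 29900 * 3315995051)
= 25.13 mm

25.13


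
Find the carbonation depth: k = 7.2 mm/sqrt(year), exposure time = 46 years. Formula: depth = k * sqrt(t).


depth = k * sqrt(t)
= 7.2 * sqrt(46)
= 48.83 mm

48.83


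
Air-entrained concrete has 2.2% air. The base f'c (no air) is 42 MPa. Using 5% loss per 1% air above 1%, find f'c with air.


Strength loss = (2.2 - 1) * 5 = 6.0%
f'c = 42 * (1 - 6.0/100)
= 39.48 MPa

39.48


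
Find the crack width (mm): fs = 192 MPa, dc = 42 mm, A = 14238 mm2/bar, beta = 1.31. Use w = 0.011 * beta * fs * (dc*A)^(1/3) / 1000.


w = 0.011 * beta * fs * (dc * A)^(1/3) / 1000
= 0.011 * 1.31 * 192 * (42 * 14238)^(1/3) / 1000
= 0.233 mm

0.233


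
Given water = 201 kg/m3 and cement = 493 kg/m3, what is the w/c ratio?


w/c = water / cement
w/c = 201 / 493 = 0.408

0.408


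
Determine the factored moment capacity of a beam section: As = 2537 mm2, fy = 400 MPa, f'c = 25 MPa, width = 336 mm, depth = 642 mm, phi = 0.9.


a = As * fy / (0.85 * f'c * b)
= 2537 * 400 / (0.85 * 25 * 336)
= 142.1289 mm
Mn = As * fy * (d - a/2) / 10^6
= 579.3854 kN-m
phi*Mn = 0.9 * 579.3854 = 521.45 kN-m

521.45


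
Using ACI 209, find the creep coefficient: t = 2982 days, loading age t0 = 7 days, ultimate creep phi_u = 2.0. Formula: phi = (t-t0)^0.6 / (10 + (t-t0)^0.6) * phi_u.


dt = 2982 - 7 = 2975
phi = 2975^0.6 / (10 + 2975^0.6) * 2.0
= 1.848

1.848


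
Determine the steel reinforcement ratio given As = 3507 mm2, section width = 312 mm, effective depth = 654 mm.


rho = As / (b * d)
= 3507 / (312 * 654)
= 0.0172

0.0172


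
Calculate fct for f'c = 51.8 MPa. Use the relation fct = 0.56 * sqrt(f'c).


fct = 0.56 * sqrt(51.8)
= 0.56 * 7.197
= 4.03 MPa

4.03


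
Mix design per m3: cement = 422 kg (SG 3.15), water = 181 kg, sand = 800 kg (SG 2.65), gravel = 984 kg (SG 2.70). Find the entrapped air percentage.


Vol cement = 422 / (3.15 * 1000) = 0.133968 m3
Vol water = 181 / 1000 = 0.181 m3
Vol sand = 800 / (2.65 * 1000) = 0.301887 m3
Vol gravel = 984 / (2.70 * 1000) = 0.364444 m3
Total solid + water volume = 0.981299 m3
Air = (1 - 0.981299) * 100 = 1.87%

1.87


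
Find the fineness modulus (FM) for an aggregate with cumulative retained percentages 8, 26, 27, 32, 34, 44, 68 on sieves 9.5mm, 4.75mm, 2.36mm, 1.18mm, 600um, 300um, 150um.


FM = sum(cumulative % retained) / 100
= 239 / 100
= 2.39

2.39


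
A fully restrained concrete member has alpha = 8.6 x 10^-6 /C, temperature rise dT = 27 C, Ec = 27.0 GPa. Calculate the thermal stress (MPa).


sigma = alpha * dT * Ec
= 8.6e-6 * 27 * 27.0 * 1000
= 6.269 MPa

6.269


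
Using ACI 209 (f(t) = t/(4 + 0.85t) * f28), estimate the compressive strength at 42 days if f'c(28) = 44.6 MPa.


f(42) = 42 / (4 + 0.85 * 42) * 44.6
= 42 / 39.7 * 44.6
= 47.18 MPa

47.18


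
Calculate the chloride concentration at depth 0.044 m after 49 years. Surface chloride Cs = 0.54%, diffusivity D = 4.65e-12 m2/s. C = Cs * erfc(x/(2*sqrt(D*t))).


t_seconds = 49 * 365.25 * 24 * 3600 = 1546322400.0 s
arg = 0.044 / (2 * sqrt(4.65e-12 * 1546322400.0))
= 0.2594
erfc(0.2594) = 0.7137
C = 0.54 * 0.7137 = 0.3854%

0.3854


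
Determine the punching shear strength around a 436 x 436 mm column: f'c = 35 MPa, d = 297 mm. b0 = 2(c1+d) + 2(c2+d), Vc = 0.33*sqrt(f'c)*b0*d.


b0 = 2*(436 + 297) + 2*(436 + 297) = 2932 mm
Vc = 0.33 * sqrt(35) * 2932 * 297 / 1000
= 1700.08 kN

1700.08
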